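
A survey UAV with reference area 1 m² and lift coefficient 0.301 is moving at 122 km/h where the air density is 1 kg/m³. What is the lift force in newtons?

L = 173 N

Convert speed: v = 122 km/h ÷ 3.6 = 33.89 m/s.
Dynamic pressure q = ½ρv² = ½ × 1 × 33.89² = 574.2 Pa.
L = q·S·CL = 574.2 × 1 × 0.301 = 173 N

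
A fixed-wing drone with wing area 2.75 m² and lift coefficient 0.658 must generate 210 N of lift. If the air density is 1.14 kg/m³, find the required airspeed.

v = 14.3 m/s

L = ½ρv²S·CL ⇒ v = √(2L/(ρ·S·CL))
v = √(2 × 210 / (1.14 × 2.75 × 0.658)) = √203.6 = 14.3 m/s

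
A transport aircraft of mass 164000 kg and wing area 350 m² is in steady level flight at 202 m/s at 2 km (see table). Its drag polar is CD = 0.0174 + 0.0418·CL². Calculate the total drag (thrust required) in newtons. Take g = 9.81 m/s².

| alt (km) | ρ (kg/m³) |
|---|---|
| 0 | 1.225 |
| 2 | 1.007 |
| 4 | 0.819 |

At 2 km, from the table: ρ = 1.007 kg/m³.
In steady level flight, lift balances weight: W = mg = 164000 × 9.81 = 1.6088×10^6 N.
q = ½ρv² = ½ × 1.007 × 202² = 20540 Pa.
Required CL = L/(qS) = 1.6088×10^6/(20540·350) = 0.2237.
CD = 0.0174 + 0.0418 × 0.2237² = 0.01949.
D = q·S·CD = 20540 × 350 × 0.01949 = 1.402×10^5 N

D = 1.4×10^5 N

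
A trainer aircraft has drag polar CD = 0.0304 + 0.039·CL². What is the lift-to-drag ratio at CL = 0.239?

L/D = 7.33

CD = 0.0304 + 0.039 × 0.239² = 0.03263
L/D = CL/CD = 0.239 / 0.03263 = 7.33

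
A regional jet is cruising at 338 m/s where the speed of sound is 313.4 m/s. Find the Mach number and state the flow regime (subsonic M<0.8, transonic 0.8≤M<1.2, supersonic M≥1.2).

M = v/a = 338 / 313.4 = 1.08
M = 1.08 → transonic.

M = 1.08 (transonic)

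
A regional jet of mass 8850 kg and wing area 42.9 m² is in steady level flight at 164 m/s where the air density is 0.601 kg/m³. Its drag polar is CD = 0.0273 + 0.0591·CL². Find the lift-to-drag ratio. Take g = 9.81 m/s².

Level flight ⇒ L = W = m·g = 8850 × 9.81 = 86818 N.
q = ½ρv² = ½ × 0.601 × 164² = 8082 Pa.
CL = 2W/(ρv²S) = 2×86818/(0.601×164²×42.9) = 0.2504.
CD = 0.0273 + 0.0591 × 0.2504² = 0.03101.
L/D = CL/CD = 0.2504 / 0.03101 = 8.08

L/D = 8.08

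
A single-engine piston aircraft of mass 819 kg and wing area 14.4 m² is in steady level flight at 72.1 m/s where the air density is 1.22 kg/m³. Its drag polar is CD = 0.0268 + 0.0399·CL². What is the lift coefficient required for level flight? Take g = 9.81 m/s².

CL = 0.176

Level flight ⇒ L = W = m·g = 819 × 9.81 = 8034.4 N.
q = ½ρv² = ½ × 1.22 × 72.1² = 3171 Pa.
Required CL = L/(qS) = 8034.4/(3171·14.4) = 0.176.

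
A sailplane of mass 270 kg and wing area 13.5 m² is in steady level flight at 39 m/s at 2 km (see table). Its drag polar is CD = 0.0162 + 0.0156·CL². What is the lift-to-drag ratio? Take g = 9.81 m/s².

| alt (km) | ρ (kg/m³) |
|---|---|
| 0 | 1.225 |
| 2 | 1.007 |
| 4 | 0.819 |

At 2 km, from the table: ρ = 1.007 kg/m³.
Weight W = mg = 270 × 9.81 = 2648.7 N; in level flight L = W.
q = ½ρv² = ½ × 1.007 × 39² = 765.8 Pa.
CL = 2W/(ρv²S) = 2×2648.7/(1.007×39²×13.5) = 0.2562.
CD = 0.0162 + 0.0156 × 0.2562² = 0.01722.
L/D = CL/CD = 0.2562 / 0.01722 = 14.9

L/D = 14.9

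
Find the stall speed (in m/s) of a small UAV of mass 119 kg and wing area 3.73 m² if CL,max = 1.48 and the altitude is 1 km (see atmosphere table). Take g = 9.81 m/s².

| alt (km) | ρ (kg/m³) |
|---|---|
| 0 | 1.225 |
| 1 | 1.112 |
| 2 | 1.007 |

V_stall = 19.5 m/s

At 1 km, from the table: ρ = 1.112 kg/m³.
Stall occurs when L = W at CL,max. W = mg = 119 × 9.81 = 1167 N.
From L = ½ρV²S·CL,max = W: V_stall = √(2W/(ρSCL,max)) = √(2·1167/(1.112·3.73·1.48))
V_stall = √380.3 = 19.5 m/s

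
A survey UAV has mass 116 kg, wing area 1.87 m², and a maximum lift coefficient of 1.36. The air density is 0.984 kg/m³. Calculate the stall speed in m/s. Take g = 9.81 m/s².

V_stall = 30.2 m/s

At stall, lift equals weight: L = W = m·g = 116 × 9.81 = 1138 N.
From L = ½ρV²S·CL,max = W: V_stall = √(2W/(ρSCL,max)) = √(2·1138/(0.984·1.87·1.36))
V_stall = √909.5 = 30.2 m/s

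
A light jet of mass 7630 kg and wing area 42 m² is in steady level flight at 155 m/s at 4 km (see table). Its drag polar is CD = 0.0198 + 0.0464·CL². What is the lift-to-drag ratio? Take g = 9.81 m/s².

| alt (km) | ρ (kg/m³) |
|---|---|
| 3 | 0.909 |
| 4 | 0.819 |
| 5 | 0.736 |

L/D = 8.5

At 4 km, from the table: ρ = 0.819 kg/m³.
Level flight ⇒ L = W = m·g = 7630 × 9.81 = 74850 N.
Dynamic pressure q = 0.5 × 0.819 × 155² = 9838 Pa.
Required CL = L/(qS) = 74850/(9838·42) = 0.1811.
CD = 0.0198 + 0.0464 × 0.1811² = 0.02132.
L/D = CL/CD = 0.1811 / 0.02132 = 8.5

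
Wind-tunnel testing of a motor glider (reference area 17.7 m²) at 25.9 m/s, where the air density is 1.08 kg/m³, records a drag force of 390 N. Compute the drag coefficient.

CD = 0.0608

From D = ½ρv²S·CD, rearranging gives CD = 2D/(ρv²S).
CD = 2 × 390 / (1.08 × 25.9² × 17.7) = 0.0608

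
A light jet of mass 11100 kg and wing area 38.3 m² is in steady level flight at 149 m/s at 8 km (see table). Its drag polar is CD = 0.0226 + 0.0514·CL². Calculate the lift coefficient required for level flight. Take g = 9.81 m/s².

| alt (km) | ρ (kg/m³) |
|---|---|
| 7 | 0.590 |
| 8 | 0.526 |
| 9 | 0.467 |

At 8 km, from the table: ρ = 0.526 kg/m³.
Weight W = mg = 11100 × 9.81 = 1.0889×10^5 N; in level flight L = W.
Dynamic pressure q = 0.5 × 0.526 × 149² = 5839 Pa.
CL = W/(q·S) = 1.0889×10^5 / (5839 × 38.3) = 0.4869.

CL = 0.487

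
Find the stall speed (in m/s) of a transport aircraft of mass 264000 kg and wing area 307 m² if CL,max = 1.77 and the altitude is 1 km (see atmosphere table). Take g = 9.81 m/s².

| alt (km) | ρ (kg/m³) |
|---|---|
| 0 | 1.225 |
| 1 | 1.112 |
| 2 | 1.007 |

V_stall = 92.6 m/s

At 1 km, from the table: ρ = 1.112 kg/m³.
Stall occurs when L = W at CL,max. W = mg = 264000 × 9.81 = 2.59×10^6 N.
V_stall = √(2W/(ρ·S·CL,max)) = √(2 × 2.59×10^6 / (1.112 × 307 × 1.77))
V_stall = √8572 = 92.6 m/s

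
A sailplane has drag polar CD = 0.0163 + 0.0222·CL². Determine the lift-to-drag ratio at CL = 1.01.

L/D = 25.9

CD = 0.0163 + 0.0222 × 1.01² = 0.03895
L/D = CL/CD = 1.01 / 0.03895 = 25.9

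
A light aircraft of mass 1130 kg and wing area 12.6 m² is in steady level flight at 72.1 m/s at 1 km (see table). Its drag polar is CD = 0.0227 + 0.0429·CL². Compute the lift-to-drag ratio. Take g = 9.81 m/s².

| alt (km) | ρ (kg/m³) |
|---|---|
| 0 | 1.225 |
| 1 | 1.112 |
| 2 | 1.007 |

At 1 km, from the table: ρ = 1.112 kg/m³.
Level flight ⇒ L = W = m·g = 1130 × 9.81 = 11085 N.
Dynamic pressure q = 0.5 × 1.112 × 72.1² = 2890 Pa.
Required CL = L/(qS) = 11085/(2890·12.6) = 0.3044.
CD = 0.0227 + 0.0429 × 0.3044² = 0.02667.
L/D = CL/CD = 0.3044 / 0.02667 = 11.4

L/D = 11.4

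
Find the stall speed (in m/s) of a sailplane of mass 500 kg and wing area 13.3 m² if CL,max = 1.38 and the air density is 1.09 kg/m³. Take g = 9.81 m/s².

V_stall = 22.1 m/s

Stall occurs when L = W at CL,max. W = mg = 500 × 9.81 = 4905 N.
V_stall = √(2W/(ρ·S·CL,max)) = √(2 × 4905 / (1.09 × 13.3 × 1.38))
V_stall = √490.4 = 22.1 m/s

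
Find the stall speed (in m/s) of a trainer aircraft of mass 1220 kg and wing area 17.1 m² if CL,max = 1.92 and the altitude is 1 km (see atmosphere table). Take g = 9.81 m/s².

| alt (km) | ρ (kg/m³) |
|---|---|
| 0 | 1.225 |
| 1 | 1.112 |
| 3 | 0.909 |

V_stall = 25.6 m/s

At 1 km, from the table: ρ = 1.112 kg/m³.
Weight W = mg = 1220 × 9.81 = 11970 N.
From L = ½ρV²S·CL,max = W: V_stall = √(2W/(ρSCL,max)) = √(2·11970/(1.112·17.1·1.92))
V_stall = √655.6 = 25.6 m/s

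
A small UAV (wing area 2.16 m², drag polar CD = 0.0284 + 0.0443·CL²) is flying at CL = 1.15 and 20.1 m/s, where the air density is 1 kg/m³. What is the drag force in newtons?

D = 38 N

CD = 0.0284 + 0.0443 × 1.15² = 0.08699
D = ½ρv²S·CD = ½ × 1 × 20.1² × 2.16 × 0.08699 = 38 N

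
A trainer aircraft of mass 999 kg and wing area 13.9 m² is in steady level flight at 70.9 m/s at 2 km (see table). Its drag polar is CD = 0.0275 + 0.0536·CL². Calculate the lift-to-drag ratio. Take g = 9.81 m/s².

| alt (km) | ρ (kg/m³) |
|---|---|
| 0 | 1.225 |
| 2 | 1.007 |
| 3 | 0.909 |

At 2 km, from the table: ρ = 1.007 kg/m³.
Weight W = mg = 999 × 9.81 = 9800.2 N; in level flight L = W.
q = ½ρv² = ½ × 1.007 × 70.9² = 2531 Pa.
CL = 2W/(ρv²S) = 2×9800.2/(1.007×70.9²×13.9) = 0.2786.
CD = 0.0275 + 0.0536 × 0.2786² = 0.03166.
L/D = CL/CD = 0.2786 / 0.03166 = 8.8

L/D = 8.8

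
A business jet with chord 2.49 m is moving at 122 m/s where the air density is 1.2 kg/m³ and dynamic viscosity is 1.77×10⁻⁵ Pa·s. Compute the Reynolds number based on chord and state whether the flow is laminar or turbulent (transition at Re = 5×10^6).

Re = 2.06×10^7 (turbulent)

Re = ρ·v·c/μ = 1.2 × 122 × 2.49 / (1.77×10⁻⁵) = 2.06×10^7
Since 2.06×10^7 > 5×10^6, the flow is turbulent.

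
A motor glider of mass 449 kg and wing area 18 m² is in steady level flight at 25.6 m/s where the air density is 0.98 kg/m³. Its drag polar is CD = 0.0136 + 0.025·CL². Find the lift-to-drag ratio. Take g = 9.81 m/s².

L/D = 27.1

In steady level flight, lift balances weight: W = mg = 449 × 9.81 = 4404.7 N.
Dynamic pressure q = 0.5 × 0.98 × 25.6² = 321.1 Pa.
CL = 2W/(ρv²S) = 2×4404.7/(0.98×25.6²×18) = 0.762.
CD = 0.0136 + 0.025 × 0.762² = 0.02812.
L/D = CL/CD = 0.762 / 0.02812 = 27.1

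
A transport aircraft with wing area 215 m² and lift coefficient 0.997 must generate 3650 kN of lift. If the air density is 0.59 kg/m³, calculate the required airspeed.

L = ½ρv²S·CL ⇒ v = √(2L/(ρ·S·CL))
v = √(2 × 3.65×10^6 / (0.59 × 215 × 0.997)) = √57720 = 240 m/s

v = 240 m/s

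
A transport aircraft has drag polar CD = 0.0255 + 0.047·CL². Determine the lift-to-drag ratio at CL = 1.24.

CD = 0.0255 + 0.047 × 1.24² = 0.09777
L/D = CL/CD = 1.24 / 0.09777 = 12.7

L/D = 12.7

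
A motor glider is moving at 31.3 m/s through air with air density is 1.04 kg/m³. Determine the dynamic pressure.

q = ½ρv² = ½ × 1.04 × 31.3² = 509 Pa

q = 509 Pa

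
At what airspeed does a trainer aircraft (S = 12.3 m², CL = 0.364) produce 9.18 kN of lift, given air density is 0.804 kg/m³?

L = ½ρv²S·CL ⇒ v = √(2L/(ρ·S·CL))
v = √(2 × 9180 / (0.804 × 12.3 × 0.364)) = √5100 = 71.4 m/s

v = 71.4 m/s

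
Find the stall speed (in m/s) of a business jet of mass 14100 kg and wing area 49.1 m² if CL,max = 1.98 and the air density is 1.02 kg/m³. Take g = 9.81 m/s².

Stall occurs when L = W at CL,max. W = mg = 14100 × 9.81 = 1.383×10^5 N.
From L = ½ρV²S·CL,max = W: V_stall = √(2W/(ρSCL,max)) = √(2·1.383×10^5/(1.02·49.1·1.98))
V_stall = √2790 = 52.8 m/s

V_stall = 52.8 m/s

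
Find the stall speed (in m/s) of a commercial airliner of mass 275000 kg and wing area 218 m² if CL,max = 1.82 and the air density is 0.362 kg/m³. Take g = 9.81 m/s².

V_stall = 194 m/s

At stall, lift equals weight: L = W = m·g = 275000 × 9.81 = 2.698×10^6 N.
V_stall = √(2W/(ρ·S·CL,max)) = √(2 × 2.698×10^6 / (0.362 × 218 × 1.82))
V_stall = √37570 = 194 m/s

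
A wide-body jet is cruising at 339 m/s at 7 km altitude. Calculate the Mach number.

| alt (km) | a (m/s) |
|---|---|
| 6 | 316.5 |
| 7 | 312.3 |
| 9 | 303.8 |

M = 1.09

At 7 km, from the table: a = 312.3 m/s.
M = v/a = 339 / 312.3 = 1.09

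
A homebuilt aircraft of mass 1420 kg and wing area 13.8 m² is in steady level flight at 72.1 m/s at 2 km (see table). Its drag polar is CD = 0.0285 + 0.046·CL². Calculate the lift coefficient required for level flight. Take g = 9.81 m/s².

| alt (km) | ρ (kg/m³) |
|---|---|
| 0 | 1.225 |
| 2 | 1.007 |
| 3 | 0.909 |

At 2 km, from the table: ρ = 1.007 kg/m³.
In steady level flight, lift balances weight: W = mg = 1420 × 9.81 = 13930 N.
q = ½ρv² = ½ × 1.007 × 72.1² = 2617 Pa.
CL = W/(q·S) = 13930 / (2617 × 13.8) = 0.3857.

CL = 0.386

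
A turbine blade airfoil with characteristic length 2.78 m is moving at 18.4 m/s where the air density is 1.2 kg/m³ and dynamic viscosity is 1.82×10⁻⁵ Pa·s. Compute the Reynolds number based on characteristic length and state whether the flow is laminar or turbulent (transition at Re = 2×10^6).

Re = ρ·v·c/μ = 1.2 × 18.4 × 2.78 / (1.82×10⁻⁵) = 3.37×10^6
Since 3.37×10^6 > 2×10^6, the flow is turbulent.

Re = 3.37×10^6 (turbulent)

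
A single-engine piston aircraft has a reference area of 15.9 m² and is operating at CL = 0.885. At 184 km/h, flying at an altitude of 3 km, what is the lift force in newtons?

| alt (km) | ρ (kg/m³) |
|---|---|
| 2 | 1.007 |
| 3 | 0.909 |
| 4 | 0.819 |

L = 16700 N

At 3 km, from the table: ρ = 0.909 kg/m³.
Convert speed: v = 184 km/h ÷ 3.6 = 51.11 m/s.
L = ½ρv²S·CL = ½ × 0.909 × 51.11² × 15.9 × 0.885 = 16700 N ≈ 16.7 kN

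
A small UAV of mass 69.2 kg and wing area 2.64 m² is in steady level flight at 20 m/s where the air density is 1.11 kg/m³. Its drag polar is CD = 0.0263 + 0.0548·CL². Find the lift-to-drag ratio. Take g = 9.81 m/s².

Weight W = mg = 69.2 × 9.81 = 678.85 N; in level flight L = W.
Dynamic pressure q = 0.5 × 1.11 × 20² = 222 Pa.
Required CL = L/(qS) = 678.85/(222·2.64) = 1.158.
CD = 0.0263 + 0.0548 × 1.158² = 0.09982.
L/D = CL/CD = 1.158 / 0.09982 = 11.6

L/D = 11.6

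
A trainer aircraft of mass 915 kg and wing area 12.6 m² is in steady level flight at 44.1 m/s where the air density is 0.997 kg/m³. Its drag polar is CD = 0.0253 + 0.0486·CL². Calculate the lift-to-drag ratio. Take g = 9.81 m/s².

In steady level flight, lift balances weight: W = mg = 915 × 9.81 = 8976.1 N.
Dynamic pressure q = 0.5 × 0.997 × 44.1² = 969.5 Pa.
Required CL = L/(qS) = 8976.1/(969.5·12.6) = 0.7348.
CD = 0.0253 + 0.0486 × 0.7348² = 0.05154.
L/D = CL/CD = 0.7348 / 0.05154 = 14.3

L/D = 14.3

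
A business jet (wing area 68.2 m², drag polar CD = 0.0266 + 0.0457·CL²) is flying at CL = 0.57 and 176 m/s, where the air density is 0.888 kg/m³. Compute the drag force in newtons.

CD = 0.0266 + 0.0457 × 0.57² = 0.04145
D = ½ρv²S·CD = ½ × 0.888 × 176² × 68.2 × 0.04145 = 38900 N

D = 38900 N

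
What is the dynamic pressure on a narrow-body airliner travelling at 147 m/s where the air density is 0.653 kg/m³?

q = ½ρv² = ½ × 0.653 × 147² = 7060 Pa

q = 7060 Pa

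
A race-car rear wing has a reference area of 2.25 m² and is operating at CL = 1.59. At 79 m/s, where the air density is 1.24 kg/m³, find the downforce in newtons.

Dynamic pressure q = ½ρv² = ½ × 1.24 × 79² = 3869 Pa.
L = q·S·CL = 3869 × 2.25 × 1.59 = 13800 N ≈ 13.8 kN

L = 13800 N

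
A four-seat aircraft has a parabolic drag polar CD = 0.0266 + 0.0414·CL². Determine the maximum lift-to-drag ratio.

(L/D)max = 15.1

For CD = CD0 + K·CL², (L/D)max occurs at CL* = √(CD0/K) and equals 1/(2√(K·CD0)).
(L/D)max = 1/(2√(0.0414 × 0.0266)) = 1/(2 × 0.03318) = 15.1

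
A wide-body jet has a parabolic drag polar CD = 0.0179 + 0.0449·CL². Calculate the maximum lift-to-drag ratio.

(L/D)max = 17.6

For CD = CD0 + K·CL², (L/D)max occurs at CL* = √(CD0/K) and equals 1/(2√(K·CD0)).
(L/D)max = 1/(2√(0.0449 × 0.0179)) = 1/(2 × 0.02835) = 17.6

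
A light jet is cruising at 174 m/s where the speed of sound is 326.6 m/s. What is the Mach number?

M = 0.533

M = v/a = 174 / 326.6 = 0.533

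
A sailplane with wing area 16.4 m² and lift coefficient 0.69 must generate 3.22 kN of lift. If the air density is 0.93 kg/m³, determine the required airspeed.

L = ½ρv²S·CL ⇒ v = √(2L/(ρ·S·CL))
v = √(2 × 3220 / (0.93 × 16.4 × 0.69)) = √611.9 = 24.7 m/s

v = 24.7 m/s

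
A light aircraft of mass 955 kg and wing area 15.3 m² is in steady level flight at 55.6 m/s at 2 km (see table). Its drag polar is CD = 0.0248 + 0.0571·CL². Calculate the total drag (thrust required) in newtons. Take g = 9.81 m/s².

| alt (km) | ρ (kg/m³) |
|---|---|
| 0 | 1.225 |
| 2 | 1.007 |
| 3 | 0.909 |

At 2 km, from the table: ρ = 1.007 kg/m³.
Weight W = mg = 955 × 9.81 = 9368.6 N; in level flight L = W.
q = ½ρv² = ½ × 1.007 × 55.6² = 1556 Pa.
CL = 2W/(ρv²S) = 2×9368.6/(1.007×55.6²×15.3) = 0.3934.
CD = 0.0248 + 0.0571 × 0.3934² = 0.03364.
D = q·S·CD = 1556 × 15.3 × 0.03364 = 801 N

D = 801 N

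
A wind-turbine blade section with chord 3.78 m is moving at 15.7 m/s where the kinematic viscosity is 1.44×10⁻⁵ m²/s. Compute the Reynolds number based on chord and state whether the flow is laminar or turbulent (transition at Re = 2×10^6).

Re = 4.12×10^6 (turbulent)

Re = v·c/ν = 15.7 × 3.78 / (1.44×10⁻⁵) = 4.12×10^6
Since 4.12×10^6 > 2×10^6, the flow is turbulent.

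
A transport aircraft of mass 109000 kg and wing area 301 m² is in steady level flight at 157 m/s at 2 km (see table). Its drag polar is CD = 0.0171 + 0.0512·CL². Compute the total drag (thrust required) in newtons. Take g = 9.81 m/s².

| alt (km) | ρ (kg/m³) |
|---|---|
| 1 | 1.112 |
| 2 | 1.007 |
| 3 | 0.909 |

D = 79600 N

At 2 km, from the table: ρ = 1.007 kg/m³.
Level flight ⇒ L = W = m·g = 109000 × 9.81 = 1.0693×10^6 N.
q = ½ρv² = ½ × 1.007 × 157² = 12410 Pa.
Required CL = L/(qS) = 1.0693×10^6/(12410·301) = 0.2862.
CD = 0.0171 + 0.0512 × 0.2862² = 0.02129.
D = q·S·CD = 12410 × 301 × 0.02129 = 79550 N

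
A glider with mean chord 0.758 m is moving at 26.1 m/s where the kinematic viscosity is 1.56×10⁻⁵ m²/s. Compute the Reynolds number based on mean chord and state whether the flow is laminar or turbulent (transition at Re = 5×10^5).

Re = v·c/ν = 26.1 × 0.758 / (1.56×10⁻⁵) = 1.27×10^6
Since 1.27×10^6 > 5×10^5, the flow is turbulent.

Re = 1.27×10^6 (turbulent)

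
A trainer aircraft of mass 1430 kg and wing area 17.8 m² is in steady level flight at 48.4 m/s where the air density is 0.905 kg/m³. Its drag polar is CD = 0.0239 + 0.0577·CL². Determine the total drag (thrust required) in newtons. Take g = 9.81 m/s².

D = 1050 N

In steady level flight, lift balances weight: W = mg = 1430 × 9.81 = 14028 N.
Dynamic pressure q = 0.5 × 0.905 × 48.4² = 1060 Pa.
CL = W/(q·S) = 14028 / (1060 × 17.8) = 0.7435.
CD = 0.0239 + 0.0577 × 0.7435² = 0.0558.
D = q·S·CD = 1060 × 17.8 × 0.0558 = 1053 N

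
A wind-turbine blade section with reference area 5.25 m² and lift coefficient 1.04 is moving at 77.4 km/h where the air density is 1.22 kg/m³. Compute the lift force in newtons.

Convert speed: v = 77.4 km/h ÷ 3.6 = 21.5 m/s.
Dynamic pressure q = ½ρv² = ½ × 1.22 × 21.5² = 282 Pa.
L = q·S·CL = 282 × 5.25 × 1.04 = 1540 N

L = 1540 N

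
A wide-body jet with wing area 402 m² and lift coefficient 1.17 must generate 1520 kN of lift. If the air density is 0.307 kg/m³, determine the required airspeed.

L = ½ρv²S·CL ⇒ v = √(2L/(ρ·S·CL))
v = √(2 × 1.52×10^6 / (0.307 × 402 × 1.17)) = √21050 = 145 m/s

v = 145 m/s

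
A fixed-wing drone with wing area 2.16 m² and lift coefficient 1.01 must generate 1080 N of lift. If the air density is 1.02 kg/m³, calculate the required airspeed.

L = ½ρv²S·CL ⇒ v = √(2L/(ρ·S·CL))
v = √(2 × 1080 / (1.02 × 2.16 × 1.01)) = √970.7 = 31.2 m/s

v = 31.2 m/s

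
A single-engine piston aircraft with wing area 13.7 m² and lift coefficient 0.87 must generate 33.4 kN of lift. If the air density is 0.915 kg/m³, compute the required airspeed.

v = 78.3 m/s

L = ½ρv²S·CL ⇒ v = √(2L/(ρ·S·CL))
v = √(2 × 33400 / (0.915 × 13.7 × 0.87)) = √6125 = 78.3 m/s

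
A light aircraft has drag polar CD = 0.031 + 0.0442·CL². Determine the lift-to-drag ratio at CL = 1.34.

L/D = 12.1

CD = 0.031 + 0.0442 × 1.34² = 0.1104
L/D = CL/CD = 1.34 / 0.1104 = 12.1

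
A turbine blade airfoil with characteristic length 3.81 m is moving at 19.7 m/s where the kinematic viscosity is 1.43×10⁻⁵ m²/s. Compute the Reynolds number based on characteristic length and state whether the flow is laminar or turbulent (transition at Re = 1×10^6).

Re = 5.25×10^6 (turbulent)

Re = v·c/ν = 19.7 × 3.81 / (1.43×10⁻⁵) = 5.25×10^6
Since 5.25×10^6 > 1×10^6, the flow is turbulent.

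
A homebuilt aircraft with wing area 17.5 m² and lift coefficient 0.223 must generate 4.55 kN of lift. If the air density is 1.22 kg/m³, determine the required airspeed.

v = 43.7 m/s

L = ½ρv²S·CL ⇒ v = √(2L/(ρ·S·CL))
v = √(2 × 4550 / (1.22 × 17.5 × 0.223)) = √1911 = 43.7 m/s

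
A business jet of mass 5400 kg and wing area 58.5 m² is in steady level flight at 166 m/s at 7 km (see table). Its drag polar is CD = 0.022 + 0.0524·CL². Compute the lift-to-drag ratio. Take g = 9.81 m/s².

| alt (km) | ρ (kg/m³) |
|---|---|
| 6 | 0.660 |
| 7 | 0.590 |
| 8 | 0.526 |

L/D = 4.92

At 7 km, from the table: ρ = 0.590 kg/m³.
Level flight ⇒ L = W = m·g = 5400 × 9.81 = 52974 N.
Dynamic pressure q = 0.5 × 0.59 × 166² = 8129 Pa.
CL = W/(q·S) = 52974 / (8129 × 58.5) = 0.1114.
CD = 0.022 + 0.0524 × 0.1114² = 0.02265.
L/D = CL/CD = 0.1114 / 0.02265 = 4.92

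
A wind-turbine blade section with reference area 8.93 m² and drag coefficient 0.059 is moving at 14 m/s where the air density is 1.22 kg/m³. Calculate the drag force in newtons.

Dynamic pressure q = ½ρv² = ½ × 1.22 × 14² = 119.6 Pa.
D = q·S·CD = 119.6 × 8.93 × 0.059 = 63 N

D = 63 N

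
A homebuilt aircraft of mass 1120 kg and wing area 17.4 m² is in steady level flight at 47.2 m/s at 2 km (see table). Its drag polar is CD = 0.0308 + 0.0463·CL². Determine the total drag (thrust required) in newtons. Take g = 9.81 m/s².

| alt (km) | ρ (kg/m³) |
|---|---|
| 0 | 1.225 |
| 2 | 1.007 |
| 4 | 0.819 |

At 2 km, from the table: ρ = 1.007 kg/m³.
In steady level flight, lift balances weight: W = mg = 1120 × 9.81 = 10987 N.
Dynamic pressure q = 0.5 × 1.007 × 47.2² = 1122 Pa.
Required CL = L/(qS) = 10987/(1122·17.4) = 0.5629.
CD = 0.0308 + 0.0463 × 0.5629² = 0.04547.
D = q·S·CD = 1122 × 17.4 × 0.04547 = 887.5 N

D = 888 N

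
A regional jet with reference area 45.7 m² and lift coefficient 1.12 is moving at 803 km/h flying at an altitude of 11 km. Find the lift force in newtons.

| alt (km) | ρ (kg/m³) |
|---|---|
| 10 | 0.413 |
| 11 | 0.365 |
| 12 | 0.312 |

At 11 km, from the table: ρ = 0.365 kg/m³.
Convert speed: v = 803 km/h ÷ 3.6 = 223.1 m/s.
Dynamic pressure q = ½ρv² = ½ × 0.365 × 223.1² = 9080 Pa.
L = q·S·CL = 9080 × 45.7 × 1.12 = 4.65×10^5 N ≈ 465 kN

L = 4.65×10^5 N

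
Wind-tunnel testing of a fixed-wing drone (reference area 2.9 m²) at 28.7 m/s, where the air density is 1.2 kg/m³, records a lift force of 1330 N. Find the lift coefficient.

CL = 0.928

From L = ½ρv²S·CL, rearranging gives CL = 2L/(ρv²S).
CL = 2 × 1330 / (1.2 × 28.7² × 2.9) = 0.928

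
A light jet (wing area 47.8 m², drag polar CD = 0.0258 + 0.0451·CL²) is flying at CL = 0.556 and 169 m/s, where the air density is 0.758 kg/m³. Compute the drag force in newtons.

D = 20600 N

CD = 0.0258 + 0.0451 × 0.556² = 0.03974
D = ½ρv²S·CD = ½ × 0.758 × 169² × 47.8 × 0.03974 = 20600 N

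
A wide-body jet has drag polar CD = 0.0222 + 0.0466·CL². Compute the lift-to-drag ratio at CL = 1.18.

L/D = 13.5

CD = 0.0222 + 0.0466 × 1.18² = 0.08709
L/D = CL/CD = 1.18 / 0.08709 = 13.5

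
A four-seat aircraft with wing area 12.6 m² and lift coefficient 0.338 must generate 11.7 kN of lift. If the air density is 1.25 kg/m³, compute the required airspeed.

v = 66.3 m/s

L = ½ρv²S·CL ⇒ v = √(2L/(ρ·S·CL))
v = √(2 × 11700 / (1.25 × 12.6 × 0.338)) = √4396 = 66.3 m/s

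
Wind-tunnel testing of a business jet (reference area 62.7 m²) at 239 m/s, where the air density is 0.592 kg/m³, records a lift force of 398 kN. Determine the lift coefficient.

From L = ½ρv²S·CL, rearranging gives CL = 2L/(ρv²S).
CL = 2 × 3.98×10^5 / (0.592 × 239² × 62.7) = 0.375

CL = 0.375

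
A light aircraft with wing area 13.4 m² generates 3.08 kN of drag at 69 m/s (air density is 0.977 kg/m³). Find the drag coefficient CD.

CD = 0.0988

From D = ½ρv²S·CD, rearranging gives CD = 2D/(ρv²S).
CD = 2 × 3080 / (0.977 × 69² × 13.4) = 0.0988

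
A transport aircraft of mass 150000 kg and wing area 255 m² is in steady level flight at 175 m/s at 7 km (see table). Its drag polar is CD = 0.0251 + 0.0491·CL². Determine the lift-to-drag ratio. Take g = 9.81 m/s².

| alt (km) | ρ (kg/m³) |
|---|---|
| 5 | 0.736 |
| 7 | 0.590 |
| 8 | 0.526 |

L/D = 14.2

At 7 km, from the table: ρ = 0.590 kg/m³.
Level flight ⇒ L = W = m·g = 150000 × 9.81 = 1.4715×10^6 N.
Dynamic pressure q = 0.5 × 0.59 × 175² = 9034 Pa.
Required CL = L/(qS) = 1.4715×10^6/(9034·255) = 0.6387.
CD = 0.0251 + 0.0491 × 0.6387² = 0.04513.
L/D = CL/CD = 0.6387 / 0.04513 = 14.2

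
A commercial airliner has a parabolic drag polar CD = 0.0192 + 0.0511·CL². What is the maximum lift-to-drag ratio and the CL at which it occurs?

(L/D)max = 16, at CL = 0.613

For CD = CD0 + K·CL², (L/D)max occurs at CL* = √(CD0/K) and equals 1/(2√(K·CD0)).
(L/D)max = 1/(2√(0.0511 × 0.0192)) = 1/(2 × 0.03132) = 16
CL* = √(0.0192/0.0511) = 0.613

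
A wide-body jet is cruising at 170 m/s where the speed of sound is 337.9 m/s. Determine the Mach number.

M = 0.503

M = v/a = 170 / 337.9 = 0.503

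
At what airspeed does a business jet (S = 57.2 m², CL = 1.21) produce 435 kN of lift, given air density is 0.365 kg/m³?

v = 186 m/s

L = ½ρv²S·CL ⇒ v = √(2L/(ρ·S·CL))
v = √(2 × 4.35×10^5 / (0.365 × 57.2 × 1.21)) = √34440 = 186 m/s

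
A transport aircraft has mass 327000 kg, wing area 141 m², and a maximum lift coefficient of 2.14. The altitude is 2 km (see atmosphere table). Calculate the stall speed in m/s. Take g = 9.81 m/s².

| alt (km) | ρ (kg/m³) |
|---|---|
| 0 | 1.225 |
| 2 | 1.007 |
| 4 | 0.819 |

At 2 km, from the table: ρ = 1.007 kg/m³.
Weight W = mg = 327000 × 9.81 = 3.208×10^6 N.
V_stall = √(2W/(ρ·S·CL,max)) = √(2 × 3.208×10^6 / (1.007 × 141 × 2.14))
V_stall = √21110 = 145 m/s

V_stall = 145 m/s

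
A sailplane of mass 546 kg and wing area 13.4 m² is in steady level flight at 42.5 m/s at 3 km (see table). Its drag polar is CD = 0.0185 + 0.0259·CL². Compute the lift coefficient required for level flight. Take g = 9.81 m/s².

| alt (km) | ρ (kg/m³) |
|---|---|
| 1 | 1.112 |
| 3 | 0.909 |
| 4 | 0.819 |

At 3 km, from the table: ρ = 0.909 kg/m³.
In steady level flight, lift balances weight: W = mg = 546 × 9.81 = 5356.3 N.
Dynamic pressure q = 0.5 × 0.909 × 42.5² = 820.9 Pa.
Required CL = L/(qS) = 5356.3/(820.9·13.4) = 0.4869.

CL = 0.487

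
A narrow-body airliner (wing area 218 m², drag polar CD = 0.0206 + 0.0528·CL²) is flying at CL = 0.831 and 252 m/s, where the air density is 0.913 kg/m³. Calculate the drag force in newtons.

CD = 0.0206 + 0.0528 × 0.831² = 0.05706
D = ½ρv²S·CD = ½ × 0.913 × 252² × 218 × 0.05706 = 3.61×10^5 N

D = 3.61×10^5 N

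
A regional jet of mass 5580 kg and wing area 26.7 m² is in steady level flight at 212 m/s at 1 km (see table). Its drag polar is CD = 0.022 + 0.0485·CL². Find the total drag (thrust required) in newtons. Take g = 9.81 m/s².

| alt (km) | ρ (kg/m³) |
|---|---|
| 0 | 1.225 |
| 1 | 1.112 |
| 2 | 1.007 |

At 1 km, from the table: ρ = 1.112 kg/m³.
Level flight ⇒ L = W = m·g = 5580 × 9.81 = 54740 N.
q = ½ρv² = ½ × 1.112 × 212² = 24990 Pa.
CL = 2W/(ρv²S) = 2×54740/(1.112×212²×26.7) = 0.08204.
CD = 0.022 + 0.0485 × 0.08204² = 0.02233.
D = q·S·CD = 24990 × 26.7 × 0.02233 = 14900 N

D = 14900 N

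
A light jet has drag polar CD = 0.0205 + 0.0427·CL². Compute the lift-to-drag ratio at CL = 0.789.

CD = 0.0205 + 0.0427 × 0.789² = 0.04708
L/D = CL/CD = 0.789 / 0.04708 = 16.8

L/D = 16.8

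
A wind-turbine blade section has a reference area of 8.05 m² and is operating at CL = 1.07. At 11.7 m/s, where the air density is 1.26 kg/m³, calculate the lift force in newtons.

L = ½ρv²S·CL = ½ × 1.26 × 11.7² × 8.05 × 1.07 = 743 N

L = 743 N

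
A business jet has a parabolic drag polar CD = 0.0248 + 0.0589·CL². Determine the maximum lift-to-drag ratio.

(L/D)max = 13.1

For CD = CD0 + K·CL², (L/D)max occurs at CL* = √(CD0/K) and equals 1/(2√(K·CD0)).
(L/D)max = 1/(2√(0.0589 × 0.0248)) = 1/(2 × 0.03822) = 13.1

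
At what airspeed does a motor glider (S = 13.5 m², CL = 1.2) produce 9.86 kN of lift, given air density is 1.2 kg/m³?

v = 31.8 m/s

L = ½ρv²S·CL ⇒ v = √(2L/(ρ·S·CL))
v = √(2 × 9860 / (1.2 × 13.5 × 1.2)) = √1014 = 31.8 m/s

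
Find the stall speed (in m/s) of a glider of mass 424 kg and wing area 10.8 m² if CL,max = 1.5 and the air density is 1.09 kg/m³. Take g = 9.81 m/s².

V_stall = 21.7 m/s

At stall, lift equals weight: L = W = m·g = 424 × 9.81 = 4159 N.
From L = ½ρV²S·CL,max = W: V_stall = √(2W/(ρSCL,max)) = √(2·4159/(1.09·10.8·1.5))
V_stall = √471.1 = 21.7 m/s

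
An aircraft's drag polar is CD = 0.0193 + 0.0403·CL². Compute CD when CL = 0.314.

CD = 0.0233

CD = 0.0193 + 0.0403 × 0.314² = 0.0193 + 0.003973 = 0.0233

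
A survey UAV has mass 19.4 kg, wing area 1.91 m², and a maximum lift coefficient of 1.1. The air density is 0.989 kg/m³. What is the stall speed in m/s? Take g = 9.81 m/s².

Stall occurs when L = W at CL,max. W = mg = 19.4 × 9.81 = 190.3 N.
V_stall = √(2W/(ρ·S·CL,max)) = √(2 × 190.3 / (0.989 × 1.91 × 1.1))
V_stall = √183.2 = 13.5 m/s

V_stall = 13.5 m/s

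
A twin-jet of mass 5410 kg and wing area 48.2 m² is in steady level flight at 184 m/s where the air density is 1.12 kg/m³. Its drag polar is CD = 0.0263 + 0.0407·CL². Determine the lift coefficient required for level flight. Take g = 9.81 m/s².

CL = 0.0581

Weight W = mg = 5410 × 9.81 = 53072 N; in level flight L = W.
Dynamic pressure q = 0.5 × 1.12 × 184² = 18960 Pa.
CL = W/(q·S) = 53072 / (18960 × 48.2) = 0.05808.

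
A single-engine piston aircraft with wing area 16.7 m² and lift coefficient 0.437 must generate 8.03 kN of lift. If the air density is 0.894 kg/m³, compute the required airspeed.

v = 49.6 m/s

L = ½ρv²S·CL ⇒ v = √(2L/(ρ·S·CL))
v = √(2 × 8030 / (0.894 × 16.7 × 0.437)) = √2462 = 49.6 m/s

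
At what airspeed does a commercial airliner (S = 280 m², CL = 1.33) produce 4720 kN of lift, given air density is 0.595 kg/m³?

L = ½ρv²S·CL ⇒ v = √(2L/(ρ·S·CL))
v = √(2 × 4.72×10^6 / (0.595 × 280 × 1.33)) = √42600 = 206 m/s

v = 206 m/s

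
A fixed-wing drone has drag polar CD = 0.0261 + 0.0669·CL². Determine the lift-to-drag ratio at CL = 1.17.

CD = 0.0261 + 0.0669 × 1.17² = 0.1177
L/D = CL/CD = 1.17 / 0.1177 = 9.94

L/D = 9.94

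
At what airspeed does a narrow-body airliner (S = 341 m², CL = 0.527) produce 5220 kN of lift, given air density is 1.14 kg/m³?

v = 226 m/s

L = ½ρv²S·CL ⇒ v = √(2L/(ρ·S·CL))
v = √(2 × 5.22×10^6 / (1.14 × 341 × 0.527)) = √50960 = 226 m/s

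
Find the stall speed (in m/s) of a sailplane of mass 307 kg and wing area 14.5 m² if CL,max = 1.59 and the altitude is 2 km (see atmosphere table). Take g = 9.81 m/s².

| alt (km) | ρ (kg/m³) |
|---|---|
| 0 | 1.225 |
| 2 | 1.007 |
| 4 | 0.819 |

At 2 km, from the table: ρ = 1.007 kg/m³.
Stall occurs when L = W at CL,max. W = mg = 307 × 9.81 = 3012 N.
From L = ½ρV²S·CL,max = W: V_stall = √(2W/(ρSCL,max)) = √(2·3012/(1.007·14.5·1.59))
V_stall = √259.4 = 16.1 m/s

V_stall = 16.1 m/s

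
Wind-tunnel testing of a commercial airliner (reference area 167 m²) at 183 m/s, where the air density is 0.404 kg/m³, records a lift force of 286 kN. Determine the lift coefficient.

From L = ½ρv²S·CL, rearranging gives CL = 2L/(ρv²S).
CL = 2 × 2.86×10^5 / (0.404 × 183² × 167) = 0.253

CL = 0.253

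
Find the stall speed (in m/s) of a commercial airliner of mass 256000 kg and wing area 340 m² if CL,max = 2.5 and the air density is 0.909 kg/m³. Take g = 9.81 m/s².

Stall occurs when L = W at CL,max. W = mg = 256000 × 9.81 = 2.511×10^6 N.
From L = ½ρV²S·CL,max = W: V_stall = √(2W/(ρSCL,max)) = √(2·2.511×10^6/(0.909·340·2.5))
V_stall = √6501 = 80.6 m/s

V_stall = 80.6 m/s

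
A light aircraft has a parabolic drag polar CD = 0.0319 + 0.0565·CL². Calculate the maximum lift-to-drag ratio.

(L/D)max = 11.8

For CD = CD0 + K·CL², (L/D)max occurs at CL* = √(CD0/K) and equals 1/(2√(K·CD0)).
(L/D)max = 1/(2√(0.0565 × 0.0319)) = 1/(2 × 0.04245) = 11.8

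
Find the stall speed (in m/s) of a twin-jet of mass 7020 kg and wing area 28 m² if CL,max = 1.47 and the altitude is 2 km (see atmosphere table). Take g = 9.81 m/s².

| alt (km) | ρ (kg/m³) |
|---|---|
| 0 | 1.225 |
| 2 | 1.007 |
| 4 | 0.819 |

V_stall = 57.6 m/s

At 2 km, from the table: ρ = 1.007 kg/m³.
At stall, lift equals weight: L = W = m·g = 7020 × 9.81 = 68870 N.
From L = ½ρV²S·CL,max = W: V_stall = √(2W/(ρSCL,max)) = √(2·68870/(1.007·28·1.47))
V_stall = √3323 = 57.6 m/s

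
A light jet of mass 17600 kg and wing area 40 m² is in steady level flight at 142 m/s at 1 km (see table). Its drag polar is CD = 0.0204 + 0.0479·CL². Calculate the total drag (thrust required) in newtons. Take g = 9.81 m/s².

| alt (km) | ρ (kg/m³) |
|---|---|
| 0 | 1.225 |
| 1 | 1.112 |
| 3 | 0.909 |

At 1 km, from the table: ρ = 1.112 kg/m³.
Level flight ⇒ L = W = m·g = 17600 × 9.81 = 1.7266×10^5 N.
Dynamic pressure q = 0.5 × 1.112 × 142² = 11210 Pa.
CL = W/(q·S) = 1.7266×10^5 / (11210 × 40) = 0.385.
CD = 0.0204 + 0.0479 × 0.385² = 0.0275.
D = q·S·CD = 11210 × 40 × 0.0275 = 12330 N

D = 12300 N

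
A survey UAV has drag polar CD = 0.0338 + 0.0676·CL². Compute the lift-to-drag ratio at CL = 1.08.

CD = 0.0338 + 0.0676 × 1.08² = 0.1126
L/D = CL/CD = 1.08 / 0.1126 = 9.59

L/D = 9.59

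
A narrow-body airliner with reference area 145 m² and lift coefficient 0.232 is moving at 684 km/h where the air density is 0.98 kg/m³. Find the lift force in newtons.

Convert speed: v = 684 km/h ÷ 3.6 = 190 m/s.
Dynamic pressure q = ½ρv² = ½ × 0.98 × 190² = 17690 Pa.
L = q·S·CL = 17690 × 145 × 0.232 = 5.95×10^5 N ≈ 595 kN

L = 5.95×10^5 N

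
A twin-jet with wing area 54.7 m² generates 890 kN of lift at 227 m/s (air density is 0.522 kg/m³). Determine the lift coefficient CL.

From L = ½ρv²S·CL, rearranging gives CL = 2L/(ρv²S).
CL = 2 × 8.9×10^5 / (0.522 × 227² × 54.7) = 1.21

CL = 1.21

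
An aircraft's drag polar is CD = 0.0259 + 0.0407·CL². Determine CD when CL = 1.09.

CD = 0.0743

CD = 0.0259 + 0.0407 × 1.09² = 0.0259 + 0.04836 = 0.0743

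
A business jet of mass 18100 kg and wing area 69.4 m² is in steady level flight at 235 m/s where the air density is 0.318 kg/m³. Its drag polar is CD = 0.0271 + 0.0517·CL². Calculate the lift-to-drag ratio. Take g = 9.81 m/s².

L/D = 9.25

Weight W = mg = 18100 × 9.81 = 1.7756×10^5 N; in level flight L = W.
Dynamic pressure q = 0.5 × 0.318 × 235² = 8781 Pa.
Required CL = L/(qS) = 1.7756×10^5/(8781·69.4) = 0.2914.
CD = 0.0271 + 0.0517 × 0.2914² = 0.03149.
L/D = CL/CD = 0.2914 / 0.03149 = 9.25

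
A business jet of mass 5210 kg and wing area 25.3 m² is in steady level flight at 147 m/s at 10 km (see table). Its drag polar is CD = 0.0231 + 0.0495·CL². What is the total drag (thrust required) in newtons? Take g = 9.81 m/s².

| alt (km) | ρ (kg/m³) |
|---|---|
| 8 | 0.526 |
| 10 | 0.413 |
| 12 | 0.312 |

D = 3750 N

At 10 km, from the table: ρ = 0.413 kg/m³.
Weight W = mg = 5210 × 9.81 = 51110 N; in level flight L = W.
q = ½ρv² = ½ × 0.413 × 147² = 4462 Pa.
CL = W/(q·S) = 51110 / (4462 × 25.3) = 0.4527.
CD = 0.0231 + 0.0495 × 0.4527² = 0.03325.
D = q·S·CD = 4462 × 25.3 × 0.03325 = 3753 N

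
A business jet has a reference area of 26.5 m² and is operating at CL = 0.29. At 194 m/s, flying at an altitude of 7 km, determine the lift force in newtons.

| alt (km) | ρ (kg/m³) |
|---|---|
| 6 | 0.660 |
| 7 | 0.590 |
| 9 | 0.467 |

At 7 km, from the table: ρ = 0.590 kg/m³.
L = ½ρv²S·CL = ½ × 0.59 × 194² × 26.5 × 0.29 = 85300 N ≈ 85.3 kN

L = 85300 N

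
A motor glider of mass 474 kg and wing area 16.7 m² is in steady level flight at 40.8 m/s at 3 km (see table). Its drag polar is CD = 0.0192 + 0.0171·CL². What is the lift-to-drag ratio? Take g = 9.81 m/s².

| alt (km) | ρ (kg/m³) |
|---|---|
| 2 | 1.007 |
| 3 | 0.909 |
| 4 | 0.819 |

L/D = 17.1

At 3 km, from the table: ρ = 0.909 kg/m³.
Weight W = mg = 474 × 9.81 = 4649.9 N; in level flight L = W.
q = ½ρv² = ½ × 0.909 × 40.8² = 756.6 Pa.
CL = 2W/(ρv²S) = 2×4649.9/(0.909×40.8²×16.7) = 0.368.
CD = 0.0192 + 0.0171 × 0.368² = 0.02152.
L/D = CL/CD = 0.368 / 0.02152 = 17.1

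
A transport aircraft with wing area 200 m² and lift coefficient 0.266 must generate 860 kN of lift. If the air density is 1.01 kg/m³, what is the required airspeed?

L = ½ρv²S·CL ⇒ v = √(2L/(ρ·S·CL))
v = √(2 × 8.6×10^5 / (1.01 × 200 × 0.266)) = √32010 = 179 m/s

v = 179 m/s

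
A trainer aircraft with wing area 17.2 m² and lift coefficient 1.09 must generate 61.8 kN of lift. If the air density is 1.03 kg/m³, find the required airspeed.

L = ½ρv²S·CL ⇒ v = √(2L/(ρ·S·CL))
v = √(2 × 61800 / (1.03 × 17.2 × 1.09)) = √6401 = 80 m/s

v = 80 m/s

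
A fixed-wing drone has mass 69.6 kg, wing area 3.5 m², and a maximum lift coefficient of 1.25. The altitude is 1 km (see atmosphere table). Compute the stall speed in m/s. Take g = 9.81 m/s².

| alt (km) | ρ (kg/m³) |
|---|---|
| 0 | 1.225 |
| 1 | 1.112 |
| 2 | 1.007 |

V_stall = 16.8 m/s

At 1 km, from the table: ρ = 1.112 kg/m³.
At stall, lift equals weight: L = W = m·g = 69.6 × 9.81 = 682.8 N.
From L = ½ρV²S·CL,max = W: V_stall = √(2W/(ρSCL,max)) = √(2·682.8/(1.112·3.5·1.25))
V_stall = √280.7 = 16.8 m/s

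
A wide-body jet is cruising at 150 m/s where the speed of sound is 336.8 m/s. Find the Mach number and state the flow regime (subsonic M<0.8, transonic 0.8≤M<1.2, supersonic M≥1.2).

M = 0.445 (subsonic)

M = v/a = 150 / 336.8 = 0.445
M = 0.445 → subsonic.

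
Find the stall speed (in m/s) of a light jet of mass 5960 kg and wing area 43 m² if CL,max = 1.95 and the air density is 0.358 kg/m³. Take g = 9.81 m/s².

V_stall = 62.4 m/s

At stall, lift equals weight: L = W = m·g = 5960 × 9.81 = 58470 N.
From L = ½ρV²S·CL,max = W: V_stall = √(2W/(ρSCL,max)) = √(2·58470/(0.358·43·1.95))
V_stall = √3895 = 62.4 m/s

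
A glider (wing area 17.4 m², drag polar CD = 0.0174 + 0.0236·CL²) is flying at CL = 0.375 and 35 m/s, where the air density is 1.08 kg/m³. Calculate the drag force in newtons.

CD = 0.0174 + 0.0236 × 0.375² = 0.02072
D = ½ρv²S·CD = ½ × 1.08 × 35² × 17.4 × 0.02072 = 238 N

D = 238 N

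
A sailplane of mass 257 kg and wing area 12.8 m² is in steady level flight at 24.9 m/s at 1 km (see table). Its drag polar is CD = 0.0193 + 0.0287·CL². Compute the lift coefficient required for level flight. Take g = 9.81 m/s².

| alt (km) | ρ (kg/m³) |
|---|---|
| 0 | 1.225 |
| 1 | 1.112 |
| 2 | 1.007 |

At 1 km, from the table: ρ = 1.112 kg/m³.
Level flight ⇒ L = W = m·g = 257 × 9.81 = 2521.2 N.
Dynamic pressure q = 0.5 × 1.112 × 24.9² = 344.7 Pa.
Required CL = L/(qS) = 2521.2/(344.7·12.8) = 0.5714.

CL = 0.571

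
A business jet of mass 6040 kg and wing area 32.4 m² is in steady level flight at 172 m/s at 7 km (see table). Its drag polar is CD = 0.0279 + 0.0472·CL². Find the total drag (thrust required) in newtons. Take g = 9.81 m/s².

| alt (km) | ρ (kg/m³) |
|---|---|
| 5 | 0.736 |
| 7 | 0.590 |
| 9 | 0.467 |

D = 8480 N

At 7 km, from the table: ρ = 0.590 kg/m³.
Level flight ⇒ L = W = m·g = 6040 × 9.81 = 59252 N.
q = ½ρv² = ½ × 0.59 × 172² = 8727 Pa.
CL = W/(q·S) = 59252 / (8727 × 32.4) = 0.2095.
CD = 0.0279 + 0.0472 × 0.2095² = 0.02997.
D = q·S·CD = 8727 × 32.4 × 0.02997 = 8475 N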